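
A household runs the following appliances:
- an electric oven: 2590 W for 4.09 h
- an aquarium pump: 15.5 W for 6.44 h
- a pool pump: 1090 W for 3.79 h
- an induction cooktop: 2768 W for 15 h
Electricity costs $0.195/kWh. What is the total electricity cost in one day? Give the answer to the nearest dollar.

electric oven: 2590 W × 4.09 h = 10,593 Wh = 10.59 kWh
aquarium pump: 15.5 W × 6.44 h = 100 Wh = 0.09982 kWh
pool pump: 1090 W × 3.79 h = 4,131 Wh = 4.131 kWh
induction cooktop: 2768 W × 15 h = 41,520 Wh = 41.52 kWh
Total energy = 10.59 + 0.09982 + 4.131 + 41.52 = 56.34 kWh
Cost = 56.34 kWh × $0.195 = $10.99 ≈ $11

$11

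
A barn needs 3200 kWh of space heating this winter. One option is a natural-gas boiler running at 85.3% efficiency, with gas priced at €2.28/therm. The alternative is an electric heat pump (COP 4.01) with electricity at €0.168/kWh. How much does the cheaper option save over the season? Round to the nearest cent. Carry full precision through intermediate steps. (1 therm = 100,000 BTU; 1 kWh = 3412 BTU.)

Heat load = 3200 kWh × 3412 = 10,918,400 BTU
Gas: input = 10,918,400 / 0.853 = 12,800,000 BTU = 128 therm → 128 × €2.28 = €291.84
Heat pump: 10,918,400 BTU / 3412 = 3,200 kWh heat; / 4.01 = 798 kWh in → × €0.168 = €134.06
Difference = |€291.84 − €134.06| = €157.78

€157.78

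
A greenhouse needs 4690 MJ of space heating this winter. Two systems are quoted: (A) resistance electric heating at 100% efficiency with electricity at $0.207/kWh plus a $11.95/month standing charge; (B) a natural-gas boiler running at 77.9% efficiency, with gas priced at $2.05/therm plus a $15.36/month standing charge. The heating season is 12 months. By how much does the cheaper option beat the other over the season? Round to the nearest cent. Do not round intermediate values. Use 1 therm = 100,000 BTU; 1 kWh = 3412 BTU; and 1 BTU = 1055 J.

$111.79

Heat load = 4690 MJ = 4,690,000,000 J / 1055 = 4,445,498 BTU
Gas: input = 4,445,498 / 0.779 = 5,706,672 BTU = 57.07 therm → 57.07 × $2.05 = $116.99; + 12 × $15.36 standing = $301.31
Electric: 4,445,498 BTU / 3412 = 1,303 kWh → × $0.207 = $269.70; + 12 × $11.95 standing = $413.10
Difference = |$301.31 − $413.10| = $111.79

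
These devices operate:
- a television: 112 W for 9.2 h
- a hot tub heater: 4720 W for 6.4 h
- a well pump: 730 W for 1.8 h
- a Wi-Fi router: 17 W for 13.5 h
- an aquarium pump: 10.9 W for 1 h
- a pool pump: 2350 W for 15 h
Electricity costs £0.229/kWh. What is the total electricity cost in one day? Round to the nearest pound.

£16

television: 112 W × 9.2 h = 1,030 Wh = 1.03 kWh
hot tub heater: 4720 W × 6.4 h = 30,208 Wh = 30.21 kWh
well pump: 730 W × 1.8 h = 1,314 Wh = 1.314 kWh
Wi-Fi router: 17 W × 13.5 h = 230 Wh = 0.2295 kWh
aquarium pump: 10.9 W × 1 h = 11 Wh = 0.0109 kWh
pool pump: 2350 W × 15 h = 35,250 Wh = 35.25 kWh
Total energy = 1.03 + 30.21 + 1.314 + 0.2295 + 0.0109 + 35.25 = 68.04 kWh
Cost = 68.04 kWh × £0.229 = £15.58 ≈ £16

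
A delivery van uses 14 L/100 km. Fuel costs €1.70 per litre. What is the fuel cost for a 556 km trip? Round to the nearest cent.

€132.33

Fuel = 14 L/100 km × 556 km / 100 = 77.84 L
Cost = 77.84 L × €1.70/L = €132.33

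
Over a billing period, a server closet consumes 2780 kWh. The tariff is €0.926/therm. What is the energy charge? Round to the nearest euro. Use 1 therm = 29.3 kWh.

€88

2780 kWh × (0.03413 therm/kWh) = 94.88 therm
Cost = 94.88 therm × €0.926/therm = €87.86 ≈ €88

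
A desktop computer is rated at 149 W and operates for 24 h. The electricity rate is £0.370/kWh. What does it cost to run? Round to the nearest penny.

£1.32

Energy = 149 W × 24 h = 3,576 Wh = 3.576 kWh
Cost = 3.576 kWh × £0.370/kWh = £1.32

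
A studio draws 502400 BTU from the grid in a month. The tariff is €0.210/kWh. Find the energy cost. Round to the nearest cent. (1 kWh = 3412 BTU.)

502400 BTU × (0.00029308 kWh/BTU) = 147.2 kWh
Cost = 147.2 kWh × €0.210/kWh = €30.92

€30.92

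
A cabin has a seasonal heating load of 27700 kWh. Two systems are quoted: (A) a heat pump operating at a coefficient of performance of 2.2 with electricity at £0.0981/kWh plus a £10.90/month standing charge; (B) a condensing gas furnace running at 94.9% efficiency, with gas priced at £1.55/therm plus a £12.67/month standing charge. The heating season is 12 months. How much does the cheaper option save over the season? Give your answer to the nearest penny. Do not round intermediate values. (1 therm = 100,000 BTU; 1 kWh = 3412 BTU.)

£329.74

Heat load = 27700 kWh × 3412 = 94,512,400 BTU
Gas: input = 94,512,400 / 0.949 = 99,591,570 BTU = 995.9 therm → 995.9 × £1.55 = £1,543.67; + 12 × £12.67 standing = £1,695.71
Heat pump: 94,512,400 BTU / 3412 = 27,700 kWh heat; / 2.2 = 12,590 kWh in → × £0.0981 = £1,235.17; + 12 × £10.90 standing = £1,365.97
Difference = |£1,695.71 − £1,365.97| = £329.74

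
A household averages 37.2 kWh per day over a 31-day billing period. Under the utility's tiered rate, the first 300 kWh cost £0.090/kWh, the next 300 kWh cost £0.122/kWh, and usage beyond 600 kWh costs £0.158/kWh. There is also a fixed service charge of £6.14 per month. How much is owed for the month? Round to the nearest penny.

£157.15

Usage = 37.2 kWh/day × 31 days = 1153.2 kWh
First 300 kWh × £0.090 = £27.00
Next 300 kWh × £0.122 = £36.60
Remaining 553.2 kWh × £0.158 = £87.41
Energy charge = £151.01; + service £6.14 = £157.15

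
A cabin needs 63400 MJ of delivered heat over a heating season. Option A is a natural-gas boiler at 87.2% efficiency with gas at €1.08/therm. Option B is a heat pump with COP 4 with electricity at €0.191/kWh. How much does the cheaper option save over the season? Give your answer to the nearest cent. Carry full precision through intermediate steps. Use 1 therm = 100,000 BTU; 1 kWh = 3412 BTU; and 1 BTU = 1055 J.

€96.72

Heat load = 63400 MJ = 63,400,000,000 J / 1055 = 60,094,787 BTU
Gas: input = 60,094,787 / 0.872 = 68,916,040 BTU = 689.2 therm → 689.2 × €1.08 = €744.29
Heat pump: 60,094,787 BTU / 3412 = 17,610 kWh heat; / 4 = 4,403 kWh in → × €0.191 = €841.01
Difference = |€744.29 − €841.01| = €96.72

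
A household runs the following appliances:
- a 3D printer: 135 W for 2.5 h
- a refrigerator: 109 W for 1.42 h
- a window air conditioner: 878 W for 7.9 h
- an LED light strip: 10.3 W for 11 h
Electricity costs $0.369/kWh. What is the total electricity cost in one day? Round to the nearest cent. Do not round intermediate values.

3D printer: 135 W × 2.5 h = 338 Wh = 0.3375 kWh
refrigerator: 109 W × 1.42 h = 155 Wh = 0.1548 kWh
window air conditioner: 878 W × 7.9 h = 6,936 Wh = 6.936 kWh
LED light strip: 10.3 W × 11 h = 113 Wh = 0.1133 kWh
Total energy = 0.3375 + 0.1548 + 6.936 + 0.1133 = 7.542 kWh
Cost = 7.542 kWh × $0.369 = $2.78

$2.78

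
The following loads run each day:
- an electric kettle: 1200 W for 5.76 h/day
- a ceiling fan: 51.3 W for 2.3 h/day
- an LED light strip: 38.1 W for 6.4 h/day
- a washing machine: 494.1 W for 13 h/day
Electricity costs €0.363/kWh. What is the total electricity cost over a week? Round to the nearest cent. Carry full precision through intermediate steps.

electric kettle: 1200 W × 5.76 h × 7 d = 48,384 Wh = 48.38 kWh
ceiling fan: 51.3 W × 2.3 h × 7 d = 826 Wh = 0.8259 kWh
LED light strip: 38.1 W × 6.4 h × 7 d = 1,707 Wh = 1.707 kWh
washing machine: 494.1 W × 13 h × 7 d = 44,963 Wh = 44.96 kWh
Total energy = 48.38 + 0.8259 + 1.707 + 44.96 = 95.88 kWh
Cost = 95.88 kWh × €0.363 = €34.80

€34.80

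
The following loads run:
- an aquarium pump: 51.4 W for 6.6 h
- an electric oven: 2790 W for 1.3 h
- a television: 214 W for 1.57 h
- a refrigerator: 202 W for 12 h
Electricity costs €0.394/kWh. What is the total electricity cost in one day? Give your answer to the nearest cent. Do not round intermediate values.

€2.65

aquarium pump: 51.4 W × 6.6 h = 339 Wh = 0.3392 kWh
electric oven: 2790 W × 1.3 h = 3,627 Wh = 3.627 kWh
television: 214 W × 1.57 h = 336 Wh = 0.336 kWh
refrigerator: 202 W × 12 h = 2,424 Wh = 2.424 kWh
Total energy = 0.3392 + 3.627 + 0.336 + 2.424 = 6.726 kWh
Cost = 6.726 kWh × €0.394 = €2.65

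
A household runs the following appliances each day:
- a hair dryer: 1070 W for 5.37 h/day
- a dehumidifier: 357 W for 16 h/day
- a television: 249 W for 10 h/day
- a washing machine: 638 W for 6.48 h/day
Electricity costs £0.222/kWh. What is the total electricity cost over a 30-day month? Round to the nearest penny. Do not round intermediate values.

£120.43

hair dryer: 1070 W × 5.37 h × 30 d = 172,377 Wh = 172.4 kWh
dehumidifier: 357 W × 16 h × 30 d = 171,360 Wh = 171.4 kWh
television: 249 W × 10 h × 30 d = 74,700 Wh = 74.7 kWh
washing machine: 638 W × 6.48 h × 30 d = 124,027 Wh = 124 kWh
Total energy = 172.4 + 171.4 + 74.7 + 124 = 542.5 kWh
Cost = 542.5 kWh × £0.222 = £120.43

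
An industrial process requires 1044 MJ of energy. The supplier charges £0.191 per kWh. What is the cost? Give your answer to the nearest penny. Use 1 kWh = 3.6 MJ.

1044 MJ × (0.27778 kWh/MJ) = 290 kWh
Cost = 290 kWh × £0.191/kWh = £55.39

£55.39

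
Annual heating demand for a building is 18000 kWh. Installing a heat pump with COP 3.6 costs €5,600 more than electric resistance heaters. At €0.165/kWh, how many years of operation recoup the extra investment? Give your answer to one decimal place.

2.6 years

Resistance: 18000 kWh × €0.165 = €2,970.00/yr
Heat pump: 18000 / 3.6 = 5000 kWh in → × €0.165 = €825.00/yr
Annual savings = €2,145.00
Payback = €5,600 / €2,145.00 = 2.61 years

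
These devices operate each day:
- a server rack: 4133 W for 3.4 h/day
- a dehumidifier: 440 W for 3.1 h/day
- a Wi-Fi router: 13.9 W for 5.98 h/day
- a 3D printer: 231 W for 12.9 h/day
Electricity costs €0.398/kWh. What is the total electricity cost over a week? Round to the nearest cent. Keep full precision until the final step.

€51.48

server rack: 4133 W × 3.4 h × 7 d = 98,365 Wh = 98.37 kWh
dehumidifier: 440 W × 3.1 h × 7 d = 9,548 Wh = 9.548 kWh
Wi-Fi router: 13.9 W × 5.98 h × 7 d = 582 Wh = 0.5819 kWh
3D printer: 231 W × 12.9 h × 7 d = 20,859 Wh = 20.86 kWh
Total energy = 98.37 + 9.548 + 0.5819 + 20.86 = 129.4 kWh
Cost = 129.4 kWh × €0.398 = €51.48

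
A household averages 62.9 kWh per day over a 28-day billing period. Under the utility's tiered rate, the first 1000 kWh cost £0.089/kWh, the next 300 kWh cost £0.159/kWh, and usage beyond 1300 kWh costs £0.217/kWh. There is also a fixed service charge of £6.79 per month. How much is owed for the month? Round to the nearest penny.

£243.57

Usage = 62.9 kWh/day × 28 days = 1761.2 kWh
First 1000 kWh × £0.089 = £89.00
Next 300 kWh × £0.159 = £47.70
Remaining 461.2 kWh × £0.217 = £100.08
Energy charge = £236.78; + service £6.79 = £243.57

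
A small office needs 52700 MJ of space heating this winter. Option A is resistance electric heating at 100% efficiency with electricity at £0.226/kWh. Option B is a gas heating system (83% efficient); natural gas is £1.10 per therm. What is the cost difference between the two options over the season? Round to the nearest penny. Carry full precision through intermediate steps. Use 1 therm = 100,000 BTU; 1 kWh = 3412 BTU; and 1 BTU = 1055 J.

Heat load = 52700 MJ = 52,700,000,000 J / 1055 = 49,952,607 BTU
Gas: input = 49,952,607 / 0.83 = 60,183,863 BTU = 601.8 therm → 601.8 × £1.10 = £662.02
Electric: 49,952,607 BTU / 3412 = 14,640 kWh → × £0.226 = £3,308.70
Difference = |£662.02 − £3,308.70| = £2,646.68

£2646.68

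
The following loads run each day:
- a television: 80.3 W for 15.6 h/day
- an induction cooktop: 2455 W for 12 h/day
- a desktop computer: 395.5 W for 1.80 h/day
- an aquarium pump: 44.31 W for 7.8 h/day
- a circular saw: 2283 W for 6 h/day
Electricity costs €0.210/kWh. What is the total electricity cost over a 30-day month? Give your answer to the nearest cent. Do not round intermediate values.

television: 80.3 W × 15.6 h × 30 d = 37,580 Wh = 37.58 kWh
induction cooktop: 2455 W × 12 h × 30 d = 883,800 Wh = 883.8 kWh
desktop computer: 395.5 W × 1.80 h × 30 d = 21,357 Wh = 21.36 kWh
aquarium pump: 44.31 W × 7.8 h × 30 d = 10,369 Wh = 10.37 kWh
circular saw: 2283 W × 6 h × 30 d = 410,940 Wh = 410.9 kWh
Total energy = 37.58 + 883.8 + 21.36 + 10.37 + 410.9 = 1,364 kWh
Cost = 1,364 kWh × €0.210 = €286.45

€286.45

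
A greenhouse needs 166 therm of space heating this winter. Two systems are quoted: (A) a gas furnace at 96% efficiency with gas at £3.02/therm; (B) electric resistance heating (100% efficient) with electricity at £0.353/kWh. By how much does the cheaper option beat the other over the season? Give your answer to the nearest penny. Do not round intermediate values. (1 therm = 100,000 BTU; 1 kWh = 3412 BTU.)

Heat load = 166 therm × 100,000 = 16,600,000 BTU
Gas: input = 16,600,000 / 0.960 = 17,291,667 BTU = 172.9 therm → 172.9 × £3.02 = £522.21
Electric: 16,600,000 BTU / 3412 = 4,865 kWh → × £0.353 = £1,717.41
Difference = |£522.21 − £1,717.41| = £1,195.20

£1195.20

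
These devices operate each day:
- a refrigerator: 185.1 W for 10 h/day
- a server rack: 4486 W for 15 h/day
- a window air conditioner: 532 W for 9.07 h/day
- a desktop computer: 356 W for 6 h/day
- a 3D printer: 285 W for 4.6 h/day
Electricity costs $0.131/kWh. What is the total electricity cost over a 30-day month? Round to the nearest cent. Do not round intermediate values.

$304.23

refrigerator: 185.1 W × 10 h × 30 d = 55,530 Wh = 55.53 kWh
server rack: 4486 W × 15 h × 30 d = 2,018,700 Wh = 2,019 kWh
window air conditioner: 532 W × 9.07 h × 30 d = 144,757 Wh = 144.8 kWh
desktop computer: 356 W × 6 h × 30 d = 64,080 Wh = 64.08 kWh
3D printer: 285 W × 4.6 h × 30 d = 39,330 Wh = 39.33 kWh
Total energy = 55.53 + 2,019 + 144.8 + 64.08 + 39.33 = 2,322 kWh
Cost = 2,322 kWh × $0.131 = $304.23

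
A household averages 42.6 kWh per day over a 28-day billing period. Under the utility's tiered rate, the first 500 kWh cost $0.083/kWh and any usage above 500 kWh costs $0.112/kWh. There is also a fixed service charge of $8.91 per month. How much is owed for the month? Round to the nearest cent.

$128.00

Usage = 42.6 kWh/day × 28 days = 1192.8 kWh
First 500 kWh × $0.083 = $41.50
Remaining 692.8 kWh × $0.112 = $77.59
Energy charge = $119.09; + service $8.91 = $128.00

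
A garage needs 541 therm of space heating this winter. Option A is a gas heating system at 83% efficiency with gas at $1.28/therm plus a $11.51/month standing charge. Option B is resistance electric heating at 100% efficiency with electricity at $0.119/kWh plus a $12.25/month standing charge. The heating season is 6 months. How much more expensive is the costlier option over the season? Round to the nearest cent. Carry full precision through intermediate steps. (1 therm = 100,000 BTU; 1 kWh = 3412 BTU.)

$1056.97

Heat load = 541 therm × 100,000 = 54,100,000 BTU
Gas: input = 54,100,000 / 0.83 = 65,180,723 BTU = 651.8 therm → 651.8 × $1.28 = $834.31; + 6 × $11.51 standing = $903.37
Electric: 54,100,000 BTU / 3412 = 15,860 kWh → × $0.119 = $1,886.84; + 6 × $12.25 standing = $1,960.34
Difference = |$903.37 − $1,960.34| = $1,056.97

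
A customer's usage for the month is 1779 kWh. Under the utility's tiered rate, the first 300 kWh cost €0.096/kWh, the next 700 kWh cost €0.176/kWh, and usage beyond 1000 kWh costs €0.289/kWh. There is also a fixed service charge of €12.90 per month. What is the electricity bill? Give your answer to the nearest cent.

First 300 kWh × €0.096 = €28.80
Next 700 kWh × €0.176 = €123.20
Remaining 779 kWh × €0.289 = €225.13
Energy charge = €377.13; + service €12.90 = €390.03

€390.03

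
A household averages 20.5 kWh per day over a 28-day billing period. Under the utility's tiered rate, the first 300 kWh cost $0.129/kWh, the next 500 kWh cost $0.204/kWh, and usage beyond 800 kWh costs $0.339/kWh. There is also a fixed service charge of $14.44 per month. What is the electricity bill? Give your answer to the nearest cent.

Usage = 20.5 kWh/day × 28 days = 574 kWh
First 300 kWh × $0.129 = $38.70
Next 274 kWh × $0.204 = $55.90
Remaining tier: 0 kWh (not reached)
Energy charge = $94.60; + service $14.44 = $109.04

$109.04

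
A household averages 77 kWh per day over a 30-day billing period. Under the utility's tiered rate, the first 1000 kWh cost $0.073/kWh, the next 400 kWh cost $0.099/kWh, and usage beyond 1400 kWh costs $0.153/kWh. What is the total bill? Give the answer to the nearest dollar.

Usage = 77 kWh/day × 30 days = 2310 kWh
First 1000 kWh × $0.073 = $73.00
Next 400 kWh × $0.099 = $39.60
Remaining 910 kWh × $0.153 = $139.23
Total = $251.83 ≈ $252

$252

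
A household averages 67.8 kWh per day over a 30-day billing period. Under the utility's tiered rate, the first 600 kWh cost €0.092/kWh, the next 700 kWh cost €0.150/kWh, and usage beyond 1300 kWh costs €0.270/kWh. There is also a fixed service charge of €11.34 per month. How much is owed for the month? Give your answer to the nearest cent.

€369.72

Usage = 67.8 kWh/day × 30 days = 2034 kWh
First 600 kWh × €0.092 = €55.20
Next 700 kWh × €0.150 = €105.00
Remaining 734 kWh × €0.270 = €198.18
Energy charge = €358.38; + service €11.34 = €369.72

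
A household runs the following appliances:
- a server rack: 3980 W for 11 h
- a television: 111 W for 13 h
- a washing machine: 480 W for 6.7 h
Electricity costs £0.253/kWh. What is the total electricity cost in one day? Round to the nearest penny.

server rack: 3980 W × 11 h = 43,780 Wh = 43.78 kWh
television: 111 W × 13 h = 1,443 Wh = 1.443 kWh
washing machine: 480 W × 6.7 h = 3,216 Wh = 3.216 kWh
Total energy = 43.78 + 1.443 + 3.216 = 48.44 kWh
Cost = 48.44 kWh × £0.253 = £12.26

£12.26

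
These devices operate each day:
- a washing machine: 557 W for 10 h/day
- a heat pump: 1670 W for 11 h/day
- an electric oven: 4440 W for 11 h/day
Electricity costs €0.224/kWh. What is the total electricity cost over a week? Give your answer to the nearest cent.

€114.12

washing machine: 557 W × 10 h × 7 d = 38,990 Wh = 38.99 kWh
heat pump: 1670 W × 11 h × 7 d = 128,590 Wh = 128.6 kWh
electric oven: 4440 W × 11 h × 7 d = 341,880 Wh = 341.9 kWh
Total energy = 38.99 + 128.6 + 341.9 = 509.5 kWh
Cost = 509.5 kWh × €0.224 = €114.12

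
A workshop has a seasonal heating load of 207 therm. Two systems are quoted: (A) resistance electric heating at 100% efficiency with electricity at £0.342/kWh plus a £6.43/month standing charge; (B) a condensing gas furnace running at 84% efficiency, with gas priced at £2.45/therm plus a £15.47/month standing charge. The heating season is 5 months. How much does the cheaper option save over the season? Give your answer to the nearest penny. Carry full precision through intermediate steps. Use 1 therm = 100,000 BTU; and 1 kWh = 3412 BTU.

£1425.90

Heat load = 207 therm × 100,000 = 20,700,000 BTU
Gas: input = 20,700,000 / 0.840 = 24,642,857 BTU = 246.4 therm → 246.4 × £2.45 = £603.75; + 5 × £15.47 standing = £681.10
Electric: 20,700,000 BTU / 3412 = 6,067 kWh → × £0.342 = £2,074.85; + 5 × £6.43 standing = £2,107.00
Difference = |£681.10 − £2,107.00| = £1,425.90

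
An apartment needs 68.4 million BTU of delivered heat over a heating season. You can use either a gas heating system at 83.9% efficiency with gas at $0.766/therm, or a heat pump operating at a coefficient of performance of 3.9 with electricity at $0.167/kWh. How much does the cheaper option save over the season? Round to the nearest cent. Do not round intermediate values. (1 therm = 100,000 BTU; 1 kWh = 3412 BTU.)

$233.93

Heat load = 68.4 × 10⁶ BTU = 68,400,000 BTU
Gas: input = 68,400,000 / 0.839 = 81,525,626 BTU = 815.3 therm → 815.3 × $0.766 = $624.49
Heat pump: 68,400,000 BTU / 3412 = 20,050 kWh heat; / 3.9 = 5,140 kWh in → × $0.167 = $858.42
Difference = |$624.49 − $858.42| = $233.93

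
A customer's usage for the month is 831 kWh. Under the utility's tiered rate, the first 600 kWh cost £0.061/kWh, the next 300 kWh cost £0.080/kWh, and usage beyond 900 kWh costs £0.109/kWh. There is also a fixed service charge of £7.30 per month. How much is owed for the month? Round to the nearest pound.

First 600 kWh × £0.061 = £36.60
Next 231 kWh × £0.080 = £18.48
Remaining tier: 0 kWh (not reached)
Energy charge = £55.08; + service £7.30 = £62.38 ≈ £62

£62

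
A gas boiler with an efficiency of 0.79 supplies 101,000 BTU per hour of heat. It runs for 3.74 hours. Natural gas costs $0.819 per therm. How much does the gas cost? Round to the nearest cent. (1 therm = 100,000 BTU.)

$3.92

Heat delivered = 101,000 BTU/h × 3.74 h = 377,740 BTU
Gas input = 377,740 / 0.79 = 478,152 BTU
= 478,152 / 100,000 = 4.782 therm
Cost = 4.782 × $0.819/therm = $3.92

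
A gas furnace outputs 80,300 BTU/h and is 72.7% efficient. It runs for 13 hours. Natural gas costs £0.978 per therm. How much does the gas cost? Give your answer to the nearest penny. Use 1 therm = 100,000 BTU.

Heat delivered = 80,300 BTU/h × 13 h = 1,043,900 BTU
Gas input = 1,043,900 / 0.727 = 1,435,901 BTU
= 1,435,901 / 100,000 = 14.36 therm
Cost = 14.36 × £0.978/therm = £14.04

£14.04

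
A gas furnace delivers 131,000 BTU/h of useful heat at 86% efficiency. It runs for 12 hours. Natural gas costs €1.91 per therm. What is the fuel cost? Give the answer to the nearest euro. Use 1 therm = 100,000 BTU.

Heat delivered = 131,000 BTU/h × 12 h = 1,572,000 BTU
Gas input = 1,572,000 / 0.86 = 1,827,907 BTU
= 1,827,907 / 100,000 = 18.28 therm
Cost = 18.28 × €1.91/therm = €34.91 ≈ €35

€35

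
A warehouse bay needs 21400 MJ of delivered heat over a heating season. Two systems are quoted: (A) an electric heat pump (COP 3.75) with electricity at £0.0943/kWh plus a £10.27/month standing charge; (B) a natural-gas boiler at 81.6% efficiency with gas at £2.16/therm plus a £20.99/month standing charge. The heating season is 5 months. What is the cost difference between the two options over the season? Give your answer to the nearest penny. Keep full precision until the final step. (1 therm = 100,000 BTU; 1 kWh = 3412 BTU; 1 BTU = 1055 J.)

£441.04

Heat load = 21400 MJ = 21,400,000,000 J / 1055 = 20,284,360 BTU
Gas: input = 20,284,360 / 0.816 = 24,858,285 BTU = 248.6 therm → 248.6 × £2.16 = £536.94; + 5 × £20.99 standing = £641.89
Heat pump: 20,284,360 BTU / 3412 = 5,945 kWh heat; / 3.75 = 1,585 kWh in → × £0.0943 = £149.50; + 5 × £10.27 standing = £200.85
Difference = |£641.89 − £200.85| = £441.04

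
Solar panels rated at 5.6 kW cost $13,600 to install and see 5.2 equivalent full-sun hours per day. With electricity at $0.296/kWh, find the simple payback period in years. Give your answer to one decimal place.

Daily generation = 5.6 kW × 5.2 h = 29.12 kWh
Annual generation = 29.12 × 365 = 10629 kWh
Annual savings = 10629 × $0.296 = $3,146.12
Payback = $13,600 / $3,146.12 = 4.32 years

4.3 years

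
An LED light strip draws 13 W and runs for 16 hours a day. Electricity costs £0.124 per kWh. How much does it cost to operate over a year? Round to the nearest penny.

Energy = 13 W × 16 h/day × 365 days = 75,920 Wh = 75.92 kWh
Cost = 75.92 kWh × £0.124/kWh = £9.41

£9.41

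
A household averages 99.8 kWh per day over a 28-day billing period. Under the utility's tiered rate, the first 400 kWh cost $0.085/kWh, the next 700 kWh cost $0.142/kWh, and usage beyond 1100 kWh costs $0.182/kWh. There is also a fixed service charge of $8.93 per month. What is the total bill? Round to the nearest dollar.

Usage = 99.8 kWh/day × 28 days = 2794.4 kWh
First 400 kWh × $0.085 = $34.00
Next 700 kWh × $0.142 = $99.40
Remaining 1694.4 kWh × $0.182 = $308.38
Energy charge = $441.78; + service $8.93 = $450.71 ≈ $451

$451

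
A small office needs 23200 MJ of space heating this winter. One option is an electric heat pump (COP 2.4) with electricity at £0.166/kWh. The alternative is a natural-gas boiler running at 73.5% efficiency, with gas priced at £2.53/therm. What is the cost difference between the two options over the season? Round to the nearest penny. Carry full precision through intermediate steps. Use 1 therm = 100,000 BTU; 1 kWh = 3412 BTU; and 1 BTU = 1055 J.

£311.17

Heat load = 23200 MJ = 23,200,000,000 J / 1055 = 21,990,521 BTU
Gas: input = 21,990,521 / 0.735 = 29,919,077 BTU = 299.2 therm → 299.2 × £2.53 = £756.95
Heat pump: 21,990,521 BTU / 3412 = 6,445 kWh heat; / 2.4 = 2,685 kWh in → × £0.166 = £445.78
Difference = |£756.95 − £445.78| = £311.17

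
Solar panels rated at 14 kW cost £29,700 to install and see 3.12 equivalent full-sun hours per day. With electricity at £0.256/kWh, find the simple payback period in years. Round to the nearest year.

7 years

Daily generation = 14 kW × 3.12 h = 43.68 kWh
Annual generation = 43.68 × 365 = 15943 kWh
Annual savings = 15943 × £0.256 = £4,081.46
Payback = £29,700 / £4,081.46 = 7.28 years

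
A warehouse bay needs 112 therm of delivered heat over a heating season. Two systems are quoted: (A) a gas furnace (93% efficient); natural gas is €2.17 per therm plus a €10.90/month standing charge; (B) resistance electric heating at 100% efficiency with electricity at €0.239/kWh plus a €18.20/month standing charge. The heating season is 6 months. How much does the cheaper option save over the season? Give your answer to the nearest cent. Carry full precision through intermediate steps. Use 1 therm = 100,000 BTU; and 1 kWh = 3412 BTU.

Heat load = 112 therm × 100,000 = 11,200,000 BTU
Gas: input = 11,200,000 / 0.930 = 12,043,011 BTU = 120.4 therm → 120.4 × €2.17 = €261.33; + 6 × €10.90 standing = €326.73
Electric: 11,200,000 BTU / 3412 = 3,283 kWh → × €0.239 = €784.53; + 6 × €18.20 standing = €893.73
Difference = |€326.73 − €893.73| = €566.99

€566.99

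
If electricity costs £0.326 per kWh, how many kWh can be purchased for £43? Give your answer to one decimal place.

131.9 kWh

£43 / £0.326 per kWh = 131.9 kWh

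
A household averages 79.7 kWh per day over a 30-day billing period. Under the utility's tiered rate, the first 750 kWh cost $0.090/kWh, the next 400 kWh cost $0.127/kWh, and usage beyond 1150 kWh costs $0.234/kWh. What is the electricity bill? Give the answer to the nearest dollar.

Usage = 79.7 kWh/day × 30 days = 2391 kWh
First 750 kWh × $0.090 = $67.50
Next 400 kWh × $0.127 = $50.80
Remaining 1241 kWh × $0.234 = $290.39
Total = $408.69 ≈ $409

$409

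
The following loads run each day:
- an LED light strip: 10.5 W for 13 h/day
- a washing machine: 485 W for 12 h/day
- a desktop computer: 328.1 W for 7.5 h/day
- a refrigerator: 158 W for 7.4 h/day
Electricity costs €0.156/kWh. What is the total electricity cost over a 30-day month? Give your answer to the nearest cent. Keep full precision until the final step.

€44.86

LED light strip: 10.5 W × 13 h × 30 d = 4,095 Wh = 4.095 kWh
washing machine: 485 W × 12 h × 30 d = 174,600 Wh = 174.6 kWh
desktop computer: 328.1 W × 7.5 h × 30 d = 73,822 Wh = 73.82 kWh
refrigerator: 158 W × 7.4 h × 30 d = 35,076 Wh = 35.08 kWh
Total energy = 4.095 + 174.6 + 73.82 + 35.08 = 287.6 kWh
Cost = 287.6 kWh × €0.156 = €44.86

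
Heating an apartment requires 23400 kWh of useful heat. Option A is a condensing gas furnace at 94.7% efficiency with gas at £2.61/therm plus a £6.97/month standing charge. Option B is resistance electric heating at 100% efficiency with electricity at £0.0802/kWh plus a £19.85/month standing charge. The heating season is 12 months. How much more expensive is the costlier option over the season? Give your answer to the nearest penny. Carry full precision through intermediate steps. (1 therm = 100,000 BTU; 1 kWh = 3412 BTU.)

£169.23

Heat load = 23400 kWh × 3412 = 79,840,800 BTU
Gas: input = 79,840,800 / 0.947 = 84,309,187 BTU = 843.1 therm → 843.1 × £2.61 = £2,200.47; + 12 × £6.97 standing = £2,284.11
Electric: 79,840,800 BTU / 3412 = 23,400 kWh → × £0.0802 = £1,876.68; + 12 × £19.85 standing = £2,114.88
Difference = |£2,284.11 − £2,114.88| = £169.23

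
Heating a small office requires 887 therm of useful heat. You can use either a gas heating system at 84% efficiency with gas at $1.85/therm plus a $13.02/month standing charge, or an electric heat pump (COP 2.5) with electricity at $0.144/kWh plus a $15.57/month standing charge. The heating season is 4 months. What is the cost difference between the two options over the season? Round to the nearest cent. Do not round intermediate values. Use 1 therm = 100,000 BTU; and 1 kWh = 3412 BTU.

$445.91

Heat load = 887 therm × 100,000 = 88,700,000 BTU
Gas: input = 88,700,000 / 0.84 = 105,595,238 BTU = 1,056 therm → 1,056 × $1.85 = $1,953.51; + 4 × $13.02 standing = $2,005.59
Heat pump: 88,700,000 BTU / 3412 = 26,000 kWh heat; / 2.5 = 10,400 kWh in → × $0.144 = $1,497.40; + 4 × $15.57 standing = $1,559.68
Difference = |$2,005.59 − $1,559.68| = $445.91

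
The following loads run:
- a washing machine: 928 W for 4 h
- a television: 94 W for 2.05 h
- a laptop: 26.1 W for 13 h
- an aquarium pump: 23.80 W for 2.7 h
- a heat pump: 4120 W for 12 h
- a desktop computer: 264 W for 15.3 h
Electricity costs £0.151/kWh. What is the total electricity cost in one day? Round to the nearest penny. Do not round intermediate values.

washing machine: 928 W × 4 h = 3,712 Wh = 3.712 kWh
television: 94 W × 2.05 h = 193 Wh = 0.1927 kWh
laptop: 26.1 W × 13 h = 339 Wh = 0.3393 kWh
aquarium pump: 23.80 W × 2.7 h = 64 Wh = 0.06426 kWh
heat pump: 4120 W × 12 h = 49,440 Wh = 49.44 kWh
desktop computer: 264 W × 15.3 h = 4,039 Wh = 4.039 kWh
Total energy = 3.712 + 0.1927 + 0.3393 + 0.06426 + 49.44 + 4.039 = 57.79 kWh
Cost = 57.79 kWh × £0.151 = £8.73

£8.73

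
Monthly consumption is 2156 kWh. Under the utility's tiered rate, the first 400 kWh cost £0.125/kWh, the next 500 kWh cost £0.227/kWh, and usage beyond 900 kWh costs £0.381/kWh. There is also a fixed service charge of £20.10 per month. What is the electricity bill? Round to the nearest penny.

First 400 kWh × £0.125 = £50.00
Next 500 kWh × £0.227 = £113.50
Remaining 1256 kWh × £0.381 = £478.54
Energy charge = £642.04; + service £20.10 = £662.14

£662.14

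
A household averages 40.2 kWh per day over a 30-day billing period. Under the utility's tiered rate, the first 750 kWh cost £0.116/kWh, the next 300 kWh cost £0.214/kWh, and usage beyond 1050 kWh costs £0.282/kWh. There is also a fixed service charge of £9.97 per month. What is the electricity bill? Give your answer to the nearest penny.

Usage = 40.2 kWh/day × 30 days = 1206 kWh
First 750 kWh × £0.116 = £87.00
Next 300 kWh × £0.214 = £64.20
Remaining 156 kWh × £0.282 = £43.99
Energy charge = £195.19; + service £9.97 = £205.16

£205.16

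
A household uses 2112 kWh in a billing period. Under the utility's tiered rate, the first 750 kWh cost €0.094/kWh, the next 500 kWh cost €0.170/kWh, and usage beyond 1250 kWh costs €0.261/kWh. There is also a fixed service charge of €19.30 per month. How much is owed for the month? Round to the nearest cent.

€399.78

First 750 kWh × €0.094 = €70.50
Next 500 kWh × €0.170 = €85.00
Remaining 862 kWh × €0.261 = €224.98
Energy charge = €380.48; + service €19.30 = €399.78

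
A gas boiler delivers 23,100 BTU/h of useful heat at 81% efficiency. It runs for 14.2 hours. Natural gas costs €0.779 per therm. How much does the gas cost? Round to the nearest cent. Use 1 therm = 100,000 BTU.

€3.15

Heat delivered = 23,100 BTU/h × 14.2 h = 328,020 BTU
Gas input = 328,020 / 0.81 = 404,963 BTU
= 404,963 / 100,000 = 4.05 therm
Cost = 4.05 × €0.779/therm = €3.15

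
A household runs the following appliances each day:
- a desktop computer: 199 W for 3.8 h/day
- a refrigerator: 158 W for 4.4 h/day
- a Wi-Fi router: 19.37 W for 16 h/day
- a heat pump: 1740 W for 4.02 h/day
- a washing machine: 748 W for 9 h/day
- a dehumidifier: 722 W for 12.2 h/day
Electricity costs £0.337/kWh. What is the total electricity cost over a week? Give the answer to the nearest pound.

£57

desktop computer: 199 W × 3.8 h × 7 d = 5,293 Wh = 5.293 kWh
refrigerator: 158 W × 4.4 h × 7 d = 4,866 Wh = 4.866 kWh
Wi-Fi router: 19.37 W × 16 h × 7 d = 2,169 Wh = 2.169 kWh
heat pump: 1740 W × 4.02 h × 7 d = 48,964 Wh = 48.96 kWh
washing machine: 748 W × 9 h × 7 d = 47,124 Wh = 47.12 kWh
dehumidifier: 722 W × 12.2 h × 7 d = 61,659 Wh = 61.66 kWh
Total energy = 5.293 + 4.866 + 2.169 + 48.96 + 47.12 + 61.66 = 170.1 kWh
Cost = 170.1 kWh × £0.337 = £57.32 ≈ £57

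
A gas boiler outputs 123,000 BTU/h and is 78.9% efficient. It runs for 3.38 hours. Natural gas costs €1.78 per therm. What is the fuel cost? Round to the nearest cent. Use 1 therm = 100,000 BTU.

€9.38

Heat delivered = 123,000 BTU/h × 3.38 h = 415,740 BTU
Gas input = 415,740 / 0.789 = 526,920 BTU
= 526,920 / 100,000 = 5.269 therm
Cost = 5.269 × €1.78/therm = €9.38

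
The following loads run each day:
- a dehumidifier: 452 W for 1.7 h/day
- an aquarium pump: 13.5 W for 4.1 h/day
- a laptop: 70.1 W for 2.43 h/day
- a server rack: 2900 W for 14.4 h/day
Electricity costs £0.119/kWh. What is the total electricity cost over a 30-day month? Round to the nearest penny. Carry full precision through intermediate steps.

£152.63

dehumidifier: 452 W × 1.7 h × 30 d = 23,052 Wh = 23.05 kWh
aquarium pump: 13.5 W × 4.1 h × 30 d = 1,660 Wh = 1.66 kWh
laptop: 70.1 W × 2.43 h × 30 d = 5,110 Wh = 5.11 kWh
server rack: 2900 W × 14.4 h × 30 d = 1,252,800 Wh = 1,253 kWh
Total energy = 23.05 + 1.66 + 5.11 + 1,253 = 1,283 kWh
Cost = 1,283 kWh × £0.119 = £152.63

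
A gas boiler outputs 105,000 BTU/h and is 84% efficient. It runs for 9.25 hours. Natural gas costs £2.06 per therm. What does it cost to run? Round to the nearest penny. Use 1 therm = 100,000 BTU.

Heat delivered = 105,000 BTU/h × 9.25 h = 971,250 BTU
Gas input = 971,250 / 0.84 = 1,156,250 BTU
= 1,156,250 / 100,000 = 11.56 therm
Cost = 11.56 × £2.06/therm = £23.82

£23.82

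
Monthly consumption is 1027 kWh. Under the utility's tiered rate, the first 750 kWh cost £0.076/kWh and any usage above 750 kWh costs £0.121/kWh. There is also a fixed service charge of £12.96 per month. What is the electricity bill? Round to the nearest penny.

First 750 kWh × £0.076 = £57.00
Remaining 277 kWh × £0.121 = £33.52
Energy charge = £90.52; + service £12.96 = £103.48

£103.48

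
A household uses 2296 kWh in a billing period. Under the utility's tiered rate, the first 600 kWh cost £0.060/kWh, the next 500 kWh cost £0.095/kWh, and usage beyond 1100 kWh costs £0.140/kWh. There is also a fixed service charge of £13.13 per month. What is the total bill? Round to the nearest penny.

£264.07

First 600 kWh × £0.060 = £36.00
Next 500 kWh × £0.095 = £47.50
Remaining 1196 kWh × £0.140 = £167.44
Energy charge = £250.94; + service £13.13 = £264.07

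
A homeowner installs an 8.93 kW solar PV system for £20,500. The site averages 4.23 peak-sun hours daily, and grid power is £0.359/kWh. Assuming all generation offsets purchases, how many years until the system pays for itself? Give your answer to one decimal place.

4.1 years

Daily generation = 8.93 kW × 4.23 h = 37.77 kWh
Annual generation = 37.77 × 365 = 13787 kWh
Annual savings = 13787 × £0.359 = £4,949.70
Payback = £20,500 / £4,949.70 = 4.14 years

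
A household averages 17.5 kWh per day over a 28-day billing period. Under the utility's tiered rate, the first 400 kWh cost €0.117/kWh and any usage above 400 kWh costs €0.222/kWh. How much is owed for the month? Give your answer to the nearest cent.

Usage = 17.5 kWh/day × 28 days = 490 kWh
First 400 kWh × €0.117 = €46.80
Remaining 90 kWh × €0.222 = €19.98
Total = €66.78

€66.78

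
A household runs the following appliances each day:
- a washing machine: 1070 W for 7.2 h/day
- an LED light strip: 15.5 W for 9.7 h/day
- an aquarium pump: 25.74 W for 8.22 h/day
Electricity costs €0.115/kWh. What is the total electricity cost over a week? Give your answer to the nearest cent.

€6.49

washing machine: 1070 W × 7.2 h × 7 d = 53,928 Wh = 53.93 kWh
LED light strip: 15.5 W × 9.7 h × 7 d = 1,052 Wh = 1.052 kWh
aquarium pump: 25.74 W × 8.22 h × 7 d = 1,481 Wh = 1.481 kWh
Total energy = 53.93 + 1.052 + 1.481 = 56.46 kWh
Cost = 56.46 kWh × €0.115 = €6.49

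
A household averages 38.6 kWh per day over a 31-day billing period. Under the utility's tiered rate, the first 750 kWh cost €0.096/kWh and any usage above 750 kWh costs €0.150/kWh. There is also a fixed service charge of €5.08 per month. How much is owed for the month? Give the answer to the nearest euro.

Usage = 38.6 kWh/day × 31 days = 1196.6 kWh
First 750 kWh × €0.096 = €72.00
Remaining 446.6 kWh × €0.150 = €66.99
Energy charge = €138.99; + service €5.08 = €144.07 ≈ €144

€144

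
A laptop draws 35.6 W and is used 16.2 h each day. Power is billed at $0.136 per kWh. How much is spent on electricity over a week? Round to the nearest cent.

$0.55

Energy = 35.6 W × 16.2 h/day × 7 days = 4,037 Wh = 4.037 kWh
Cost = 4.037 kWh × $0.136/kWh = $0.55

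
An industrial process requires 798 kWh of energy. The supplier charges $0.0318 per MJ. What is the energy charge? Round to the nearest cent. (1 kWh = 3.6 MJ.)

798 kWh × (3.6 MJ/kWh) = 2,873 MJ
Cost = 2,873 MJ × $0.0318/MJ = $91.36

$91.36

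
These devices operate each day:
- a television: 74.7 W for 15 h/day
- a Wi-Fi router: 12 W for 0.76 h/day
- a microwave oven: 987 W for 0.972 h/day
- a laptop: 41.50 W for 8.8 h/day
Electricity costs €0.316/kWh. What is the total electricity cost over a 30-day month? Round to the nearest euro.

television: 74.7 W × 15 h × 30 d = 33,615 Wh = 33.62 kWh
Wi-Fi router: 12 W × 0.76 h × 30 d = 274 Wh = 0.2736 kWh
microwave oven: 987 W × 0.972 h × 30 d = 28,781 Wh = 28.78 kWh
laptop: 41.50 W × 8.8 h × 30 d = 10,956 Wh = 10.96 kWh
Total energy = 33.62 + 0.2736 + 28.78 + 10.96 = 73.63 kWh
Cost = 73.63 kWh × €0.316 = €23.27 ≈ €23

€23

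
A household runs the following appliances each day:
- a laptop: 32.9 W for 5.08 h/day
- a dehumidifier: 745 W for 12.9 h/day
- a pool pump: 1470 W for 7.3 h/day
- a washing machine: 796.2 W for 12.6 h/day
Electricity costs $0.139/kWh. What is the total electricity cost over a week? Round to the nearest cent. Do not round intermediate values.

laptop: 32.9 W × 5.08 h × 7 d = 1,170 Wh = 1.17 kWh
dehumidifier: 745 W × 12.9 h × 7 d = 67,274 Wh = 67.27 kWh
pool pump: 1470 W × 7.3 h × 7 d = 75,117 Wh = 75.12 kWh
washing machine: 796.2 W × 12.6 h × 7 d = 70,225 Wh = 70.22 kWh
Total energy = 1.17 + 67.27 + 75.12 + 70.22 = 213.8 kWh
Cost = 213.8 kWh × $0.139 = $29.72

$29.72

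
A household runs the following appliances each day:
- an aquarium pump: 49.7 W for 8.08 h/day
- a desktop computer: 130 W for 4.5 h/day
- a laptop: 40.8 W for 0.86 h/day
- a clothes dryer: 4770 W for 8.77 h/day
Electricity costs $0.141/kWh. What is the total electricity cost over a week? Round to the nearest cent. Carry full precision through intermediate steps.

aquarium pump: 49.7 W × 8.08 h × 7 d = 2,811 Wh = 2.811 kWh
desktop computer: 130 W × 4.5 h × 7 d = 4,095 Wh = 4.095 kWh
laptop: 40.8 W × 0.86 h × 7 d = 246 Wh = 0.2456 kWh
clothes dryer: 4770 W × 8.77 h × 7 d = 292,830 Wh = 292.8 kWh
Total energy = 2.811 + 4.095 + 0.2456 + 292.8 = 300 kWh
Cost = 300 kWh × $0.141 = $42.30

$42.30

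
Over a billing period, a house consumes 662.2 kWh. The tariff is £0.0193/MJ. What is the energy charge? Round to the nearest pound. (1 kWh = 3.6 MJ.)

£46

662.2 kWh × (3.6 MJ/kWh) = 2,384 MJ
Cost = 2,384 MJ × £0.0193/MJ = £46.01 ≈ £46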